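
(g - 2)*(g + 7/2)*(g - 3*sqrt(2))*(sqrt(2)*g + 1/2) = sqrt(2)*g^4 - 11*g^3/2 + 3*sqrt(2)*g^3/2 - 17*sqrt(2)*g^2/2 - 33*g^2/4 - 9*sqrt(2)*g/4 + 77*g/2 + 21*sqrt(2)/2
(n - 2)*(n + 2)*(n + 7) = n^3 + 7*n^2 - 4*n - 28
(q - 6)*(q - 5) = q^2 - 11*q + 30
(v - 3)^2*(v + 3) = v^3 - 3*v^2 - 9*v + 27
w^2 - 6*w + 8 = (w - 4)*(w - 2)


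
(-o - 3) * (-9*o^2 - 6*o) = 9*o^3 + 33*o^2 + 18*o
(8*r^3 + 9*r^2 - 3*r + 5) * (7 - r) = -8*r^4 + 47*r^3 + 66*r^2 - 26*r + 35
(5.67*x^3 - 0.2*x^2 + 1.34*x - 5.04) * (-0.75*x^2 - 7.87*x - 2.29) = -4.2525*x^5 - 44.4729*x^4 - 12.4153*x^3 - 6.3078*x^2 + 36.5962*x + 11.5416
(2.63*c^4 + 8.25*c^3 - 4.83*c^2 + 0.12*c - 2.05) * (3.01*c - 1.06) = 7.9163*c^5 + 22.0447*c^4 - 23.2833*c^3 + 5.481*c^2 - 6.2977*c + 2.173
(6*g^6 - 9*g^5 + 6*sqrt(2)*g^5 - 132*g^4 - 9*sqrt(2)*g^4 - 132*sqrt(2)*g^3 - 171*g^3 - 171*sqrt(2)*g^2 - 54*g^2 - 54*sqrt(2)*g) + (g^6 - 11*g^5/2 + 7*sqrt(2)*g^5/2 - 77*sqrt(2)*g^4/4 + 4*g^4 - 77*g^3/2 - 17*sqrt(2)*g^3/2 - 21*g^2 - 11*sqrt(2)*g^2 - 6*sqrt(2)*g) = 7*g^6 - 29*g^5/2 + 19*sqrt(2)*g^5/2 - 128*g^4 - 113*sqrt(2)*g^4/4 - 419*g^3/2 - 281*sqrt(2)*g^3/2 - 182*sqrt(2)*g^2 - 75*g^2 - 60*sqrt(2)*g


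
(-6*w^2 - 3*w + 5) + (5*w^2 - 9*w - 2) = -w^2 - 12*w + 3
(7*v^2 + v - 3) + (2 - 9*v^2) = -2*v^2 + v - 1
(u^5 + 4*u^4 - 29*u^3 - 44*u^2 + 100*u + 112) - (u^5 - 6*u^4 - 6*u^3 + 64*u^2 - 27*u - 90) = 10*u^4 - 23*u^3 - 108*u^2 + 127*u + 202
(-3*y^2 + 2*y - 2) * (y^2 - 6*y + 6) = -3*y^4 + 20*y^3 - 32*y^2 + 24*y - 12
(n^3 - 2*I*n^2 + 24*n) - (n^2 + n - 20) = n^3 - n^2 - 2*I*n^2 + 23*n + 20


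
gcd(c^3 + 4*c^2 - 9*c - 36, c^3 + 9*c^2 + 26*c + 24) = c^2 + 7*c + 12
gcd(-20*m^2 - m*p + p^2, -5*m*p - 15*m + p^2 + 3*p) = -5*m + p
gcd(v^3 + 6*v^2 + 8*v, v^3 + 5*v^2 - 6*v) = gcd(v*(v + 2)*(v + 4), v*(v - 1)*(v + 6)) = v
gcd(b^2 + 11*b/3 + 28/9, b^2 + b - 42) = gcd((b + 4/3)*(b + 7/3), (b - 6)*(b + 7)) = 1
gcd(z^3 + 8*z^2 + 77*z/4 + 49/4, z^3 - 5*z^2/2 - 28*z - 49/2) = z^2 + 9*z/2 + 7/2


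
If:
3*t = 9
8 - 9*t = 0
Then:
No Solution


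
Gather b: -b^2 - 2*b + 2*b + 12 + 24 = 36 - b^2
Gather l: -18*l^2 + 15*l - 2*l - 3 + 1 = -18*l^2 + 13*l - 2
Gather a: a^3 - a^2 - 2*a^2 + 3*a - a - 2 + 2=a^3 - 3*a^2 + 2*a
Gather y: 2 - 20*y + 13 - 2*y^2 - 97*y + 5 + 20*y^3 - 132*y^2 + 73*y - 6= 20*y^3 - 134*y^2 - 44*y + 14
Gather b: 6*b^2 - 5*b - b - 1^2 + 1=6*b^2 - 6*b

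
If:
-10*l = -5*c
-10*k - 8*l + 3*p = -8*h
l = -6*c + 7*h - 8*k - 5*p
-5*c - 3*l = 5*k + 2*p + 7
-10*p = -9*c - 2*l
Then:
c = -3/34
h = -107/68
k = -5/4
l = -3/68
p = -3/34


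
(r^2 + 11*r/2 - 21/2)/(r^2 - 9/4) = 2*(r + 7)/(2*r + 3)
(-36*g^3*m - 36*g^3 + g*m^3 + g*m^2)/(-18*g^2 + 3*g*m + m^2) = g*(6*g*m + 6*g - m^2 - m)/(3*g - m)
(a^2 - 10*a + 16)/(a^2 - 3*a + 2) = (a - 8)/(a - 1)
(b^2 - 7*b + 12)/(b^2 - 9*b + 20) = (b - 3)/(b - 5)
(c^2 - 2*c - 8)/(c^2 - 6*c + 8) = (c + 2)/(c - 2)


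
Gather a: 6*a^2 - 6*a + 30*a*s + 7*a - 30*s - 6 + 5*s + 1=6*a^2 + a*(30*s + 1) - 25*s - 5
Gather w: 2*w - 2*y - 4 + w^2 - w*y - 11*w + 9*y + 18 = w^2 + w*(-y - 9) + 7*y + 14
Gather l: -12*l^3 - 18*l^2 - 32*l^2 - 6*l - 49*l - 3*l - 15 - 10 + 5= -12*l^3 - 50*l^2 - 58*l - 20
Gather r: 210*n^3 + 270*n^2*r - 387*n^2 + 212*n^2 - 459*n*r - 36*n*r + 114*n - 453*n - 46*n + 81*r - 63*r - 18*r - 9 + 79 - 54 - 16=210*n^3 - 175*n^2 - 385*n + r*(270*n^2 - 495*n)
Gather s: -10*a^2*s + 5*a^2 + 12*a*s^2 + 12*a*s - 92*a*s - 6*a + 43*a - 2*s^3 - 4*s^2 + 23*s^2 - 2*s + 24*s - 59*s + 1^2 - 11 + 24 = 5*a^2 + 37*a - 2*s^3 + s^2*(12*a + 19) + s*(-10*a^2 - 80*a - 37) + 14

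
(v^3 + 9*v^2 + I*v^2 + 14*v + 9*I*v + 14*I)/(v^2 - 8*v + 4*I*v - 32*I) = (v^3 + v^2*(9 + I) + v*(14 + 9*I) + 14*I)/(v^2 + 4*v*(-2 + I) - 32*I)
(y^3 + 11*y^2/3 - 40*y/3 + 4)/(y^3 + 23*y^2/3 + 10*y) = (3*y^2 - 7*y + 2)/(y*(3*y + 5))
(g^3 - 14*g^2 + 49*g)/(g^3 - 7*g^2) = (g - 7)/g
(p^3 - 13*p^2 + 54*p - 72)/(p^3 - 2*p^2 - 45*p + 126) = (p - 4)/(p + 7)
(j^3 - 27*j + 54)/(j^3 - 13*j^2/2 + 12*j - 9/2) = 2*(j + 6)/(2*j - 1)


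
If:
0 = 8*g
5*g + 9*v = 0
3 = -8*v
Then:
No Solution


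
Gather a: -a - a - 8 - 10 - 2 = -2*a - 20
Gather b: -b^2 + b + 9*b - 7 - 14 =-b^2 + 10*b - 21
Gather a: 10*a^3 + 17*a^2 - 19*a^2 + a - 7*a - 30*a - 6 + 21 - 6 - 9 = 10*a^3 - 2*a^2 - 36*a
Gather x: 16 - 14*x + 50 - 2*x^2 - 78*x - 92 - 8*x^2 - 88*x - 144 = -10*x^2 - 180*x - 170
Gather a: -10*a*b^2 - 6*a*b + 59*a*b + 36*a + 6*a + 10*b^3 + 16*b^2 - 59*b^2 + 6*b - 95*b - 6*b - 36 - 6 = a*(-10*b^2 + 53*b + 42) + 10*b^3 - 43*b^2 - 95*b - 42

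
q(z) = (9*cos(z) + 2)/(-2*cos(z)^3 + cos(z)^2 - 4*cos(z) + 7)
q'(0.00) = 0.00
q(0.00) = 5.50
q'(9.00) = -0.12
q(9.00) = -0.48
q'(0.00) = 0.00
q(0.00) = 5.50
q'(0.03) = -0.79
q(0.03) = 5.49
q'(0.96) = -2.89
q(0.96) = 1.54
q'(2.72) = -0.12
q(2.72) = -0.48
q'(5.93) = 5.62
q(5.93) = 4.22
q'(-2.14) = 0.60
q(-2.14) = -0.29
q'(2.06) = -0.71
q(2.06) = -0.24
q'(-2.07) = 0.70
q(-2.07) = -0.25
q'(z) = (9*cos(z) + 2)*(-6*sin(z)*cos(z)^2 + 2*sin(z)*cos(z) - 4*sin(z))/(-2*cos(z)^3 + cos(z)^2 - 4*cos(z) + 7)^2 - 9*sin(z)/(-2*cos(z)^3 + cos(z)^2 - 4*cos(z) + 7) = -4*(-3*sin(z)^2 + 23*cos(z) + 9*cos(3*z) + 74)*sin(z)/(2*sin(z)^2 + 11*cos(z) + cos(3*z) - 16)^2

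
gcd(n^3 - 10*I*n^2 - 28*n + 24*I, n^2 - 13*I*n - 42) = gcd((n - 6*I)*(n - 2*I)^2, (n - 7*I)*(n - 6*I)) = n - 6*I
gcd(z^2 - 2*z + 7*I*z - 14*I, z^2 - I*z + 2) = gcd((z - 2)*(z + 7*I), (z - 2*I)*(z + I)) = 1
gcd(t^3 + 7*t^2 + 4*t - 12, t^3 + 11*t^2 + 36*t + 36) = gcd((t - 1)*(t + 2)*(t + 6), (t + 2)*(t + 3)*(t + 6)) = t^2 + 8*t + 12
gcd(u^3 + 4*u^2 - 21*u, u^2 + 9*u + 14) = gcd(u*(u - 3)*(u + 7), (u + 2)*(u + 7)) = u + 7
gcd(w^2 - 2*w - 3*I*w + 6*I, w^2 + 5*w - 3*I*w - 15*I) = w - 3*I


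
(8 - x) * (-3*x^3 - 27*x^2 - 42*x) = 3*x^4 + 3*x^3 - 174*x^2 - 336*x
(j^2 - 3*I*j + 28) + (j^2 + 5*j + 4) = 2*j^2 + 5*j - 3*I*j + 32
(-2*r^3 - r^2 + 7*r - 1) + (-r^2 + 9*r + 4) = -2*r^3 - 2*r^2 + 16*r + 3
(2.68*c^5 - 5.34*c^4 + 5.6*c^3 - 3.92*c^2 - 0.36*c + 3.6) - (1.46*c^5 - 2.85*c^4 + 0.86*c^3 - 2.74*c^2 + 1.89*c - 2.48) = 1.22*c^5 - 2.49*c^4 + 4.74*c^3 - 1.18*c^2 - 2.25*c + 6.08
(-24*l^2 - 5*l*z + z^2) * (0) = 0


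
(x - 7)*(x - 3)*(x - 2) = x^3 - 12*x^2 + 41*x - 42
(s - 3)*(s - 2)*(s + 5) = s^3 - 19*s + 30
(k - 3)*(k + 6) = k^2 + 3*k - 18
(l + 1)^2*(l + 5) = l^3 + 7*l^2 + 11*l + 5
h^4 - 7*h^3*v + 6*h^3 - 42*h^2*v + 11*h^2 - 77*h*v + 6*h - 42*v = (h + 1)*(h + 2)*(h + 3)*(h - 7*v)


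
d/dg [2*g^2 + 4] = 4*g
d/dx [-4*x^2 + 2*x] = 2 - 8*x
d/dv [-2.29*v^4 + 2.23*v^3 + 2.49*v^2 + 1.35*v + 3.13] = -9.16*v^3 + 6.69*v^2 + 4.98*v + 1.35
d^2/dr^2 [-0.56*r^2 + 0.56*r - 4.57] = -1.12000000000000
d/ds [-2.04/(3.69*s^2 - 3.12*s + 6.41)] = (15.0552*s - 6.3648)/(3.69*s^2 - 3.12*s + 6.41)^2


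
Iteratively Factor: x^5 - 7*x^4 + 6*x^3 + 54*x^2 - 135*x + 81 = (x - 3)*(x^4 - 4*x^3 - 6*x^2 + 36*x - 27) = (x - 3)*(x + 3)*(x^3 - 7*x^2 + 15*x - 9) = (x - 3)^2*(x + 3)*(x^2 - 4*x + 3) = (x - 3)^2*(x - 1)*(x + 3)*(x - 3)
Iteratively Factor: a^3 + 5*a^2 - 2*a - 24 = (a + 4)*(a^2 + a - 6) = (a - 2)*(a + 4)*(a + 3)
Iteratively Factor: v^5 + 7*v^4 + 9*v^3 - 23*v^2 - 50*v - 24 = (v - 2)*(v^4 + 9*v^3 + 27*v^2 + 31*v + 12) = (v - 2)*(v + 1)*(v^3 + 8*v^2 + 19*v + 12) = (v - 2)*(v + 1)^2*(v^2 + 7*v + 12) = (v - 2)*(v + 1)^2*(v + 4)*(v + 3)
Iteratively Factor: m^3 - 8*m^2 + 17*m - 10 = (m - 5)*(m^2 - 3*m + 2) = (m - 5)*(m - 2)*(m - 1)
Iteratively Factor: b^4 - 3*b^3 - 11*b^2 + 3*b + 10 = (b - 1)*(b^3 - 2*b^2 - 13*b - 10) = (b - 1)*(b + 2)*(b^2 - 4*b - 5) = (b - 1)*(b + 1)*(b + 2)*(b - 5)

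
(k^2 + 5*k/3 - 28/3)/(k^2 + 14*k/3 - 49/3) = (k + 4)/(k + 7)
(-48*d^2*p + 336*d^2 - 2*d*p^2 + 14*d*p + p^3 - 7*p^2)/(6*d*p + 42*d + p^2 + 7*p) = (-8*d*p + 56*d + p^2 - 7*p)/(p + 7)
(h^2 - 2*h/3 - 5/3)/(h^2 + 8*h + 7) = (h - 5/3)/(h + 7)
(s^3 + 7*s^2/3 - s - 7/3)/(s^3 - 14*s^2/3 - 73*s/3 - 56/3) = (s - 1)/(s - 8)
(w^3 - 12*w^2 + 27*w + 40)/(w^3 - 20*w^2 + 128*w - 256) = (w^2 - 4*w - 5)/(w^2 - 12*w + 32)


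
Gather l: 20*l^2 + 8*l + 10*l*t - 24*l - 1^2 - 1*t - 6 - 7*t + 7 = 20*l^2 + l*(10*t - 16) - 8*t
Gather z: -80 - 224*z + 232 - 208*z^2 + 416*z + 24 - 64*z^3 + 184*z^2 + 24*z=-64*z^3 - 24*z^2 + 216*z + 176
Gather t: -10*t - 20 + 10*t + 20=0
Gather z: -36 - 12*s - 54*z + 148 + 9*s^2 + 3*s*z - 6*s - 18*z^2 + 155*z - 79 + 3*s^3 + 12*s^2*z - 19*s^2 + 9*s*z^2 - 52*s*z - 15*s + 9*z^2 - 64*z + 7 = 3*s^3 - 10*s^2 - 33*s + z^2*(9*s - 9) + z*(12*s^2 - 49*s + 37) + 40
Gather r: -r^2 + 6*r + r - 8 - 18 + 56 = -r^2 + 7*r + 30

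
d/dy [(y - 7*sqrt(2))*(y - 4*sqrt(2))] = 2*y - 11*sqrt(2)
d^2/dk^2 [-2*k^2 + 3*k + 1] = -4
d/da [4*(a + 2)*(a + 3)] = 8*a + 20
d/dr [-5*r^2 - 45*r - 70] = -10*r - 45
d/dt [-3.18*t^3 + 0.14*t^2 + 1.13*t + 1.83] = -9.54*t^2 + 0.28*t + 1.13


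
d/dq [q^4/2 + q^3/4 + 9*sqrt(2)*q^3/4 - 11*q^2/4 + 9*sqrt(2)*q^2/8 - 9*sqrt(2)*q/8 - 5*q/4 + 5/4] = 2*q^3 + 3*q^2/4 + 27*sqrt(2)*q^2/4 - 11*q/2 + 9*sqrt(2)*q/4 - 9*sqrt(2)/8 - 5/4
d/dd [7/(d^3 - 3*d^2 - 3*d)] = 21*(-d^2 + 2*d + 1)/(d^2*(-d^2 + 3*d + 3)^2)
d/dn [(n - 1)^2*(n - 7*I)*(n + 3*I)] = 4*n^3 + n^2*(-6 - 12*I) + n*(44 + 16*I) - 42 - 4*I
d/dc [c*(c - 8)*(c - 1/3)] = 3*c^2 - 50*c/3 + 8/3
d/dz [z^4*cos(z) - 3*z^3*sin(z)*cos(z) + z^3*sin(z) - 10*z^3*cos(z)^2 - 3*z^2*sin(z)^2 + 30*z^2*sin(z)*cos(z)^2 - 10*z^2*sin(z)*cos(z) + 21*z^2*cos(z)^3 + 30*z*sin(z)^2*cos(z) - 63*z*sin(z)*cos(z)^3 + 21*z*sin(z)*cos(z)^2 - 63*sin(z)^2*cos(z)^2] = -z^4*sin(z) + 10*z^3*sin(2*z) + 5*z^3*cos(z) - 3*z^3*cos(2*z) - 51*z^2*sin(z)/4 - 15*z^2*sin(2*z)/2 - 63*z^2*sin(3*z)/4 + 15*z^2*cos(z)/2 - 25*z^2*cos(2*z) + 45*z^2*cos(3*z)/2 - 15*z^2 + 15*z*sin(z)/2 - 10*z*sin(2*z) + 75*z*sin(3*z)/2 + 147*z*cos(z)/4 - 63*z*cos(2*z)^2 - 57*z*cos(2*z)/2 + 105*z*cos(3*z)/4 + 57*z/2 + 21*sin(z)/4 - 63*sin(2*z)/4 + 21*sin(3*z)/4 - 315*sin(4*z)/8 + 15*cos(z)/2 - 15*cos(3*z)/2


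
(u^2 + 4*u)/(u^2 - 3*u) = (u + 4)/(u - 3)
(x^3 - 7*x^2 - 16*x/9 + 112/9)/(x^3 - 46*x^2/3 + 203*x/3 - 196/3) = (x + 4/3)/(x - 7)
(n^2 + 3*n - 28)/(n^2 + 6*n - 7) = (n - 4)/(n - 1)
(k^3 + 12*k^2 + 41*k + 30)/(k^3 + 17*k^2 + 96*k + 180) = (k + 1)/(k + 6)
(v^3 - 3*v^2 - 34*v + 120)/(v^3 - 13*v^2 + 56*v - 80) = (v + 6)/(v - 4)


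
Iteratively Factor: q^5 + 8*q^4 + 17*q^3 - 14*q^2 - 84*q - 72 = (q + 2)*(q^4 + 6*q^3 + 5*q^2 - 24*q - 36) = (q - 2)*(q + 2)*(q^3 + 8*q^2 + 21*q + 18) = (q - 2)*(q + 2)*(q + 3)*(q^2 + 5*q + 6) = (q - 2)*(q + 2)*(q + 3)^2*(q + 2)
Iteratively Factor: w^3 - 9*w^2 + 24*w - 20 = (w - 2)*(w^2 - 7*w + 10) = (w - 5)*(w - 2)*(w - 2)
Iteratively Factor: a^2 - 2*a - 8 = (a + 2)*(a - 4)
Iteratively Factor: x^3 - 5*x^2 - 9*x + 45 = (x - 3)*(x^2 - 2*x - 15) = (x - 5)*(x - 3)*(x + 3)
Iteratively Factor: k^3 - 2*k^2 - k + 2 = (k - 1)*(k^2 - k - 2) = (k - 2)*(k - 1)*(k + 1)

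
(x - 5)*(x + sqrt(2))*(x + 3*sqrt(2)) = x^3 - 5*x^2 + 4*sqrt(2)*x^2 - 20*sqrt(2)*x + 6*x - 30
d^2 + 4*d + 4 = (d + 2)^2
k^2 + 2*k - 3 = (k - 1)*(k + 3)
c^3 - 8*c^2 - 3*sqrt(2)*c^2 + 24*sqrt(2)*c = c*(c - 8)*(c - 3*sqrt(2))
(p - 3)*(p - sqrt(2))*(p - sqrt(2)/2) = p^3 - 3*p^2 - 3*sqrt(2)*p^2/2 + p + 9*sqrt(2)*p/2 - 3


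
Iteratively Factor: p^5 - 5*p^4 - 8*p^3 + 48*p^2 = (p + 3)*(p^4 - 8*p^3 + 16*p^2) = (p - 4)*(p + 3)*(p^3 - 4*p^2) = p*(p - 4)*(p + 3)*(p^2 - 4*p) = p^2*(p - 4)*(p + 3)*(p - 4)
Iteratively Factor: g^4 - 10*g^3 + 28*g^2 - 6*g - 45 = (g - 5)*(g^3 - 5*g^2 + 3*g + 9) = (g - 5)*(g + 1)*(g^2 - 6*g + 9) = (g - 5)*(g - 3)*(g + 1)*(g - 3)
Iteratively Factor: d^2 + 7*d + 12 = (d + 4)*(d + 3)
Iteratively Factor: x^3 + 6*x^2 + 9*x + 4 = (x + 1)*(x^2 + 5*x + 4) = (x + 1)^2*(x + 4)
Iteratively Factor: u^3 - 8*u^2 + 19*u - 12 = (u - 1)*(u^2 - 7*u + 12) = (u - 3)*(u - 1)*(u - 4)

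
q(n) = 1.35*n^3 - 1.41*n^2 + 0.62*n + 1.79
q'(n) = 4.05*n^2 - 2.82*n + 0.62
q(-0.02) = 1.78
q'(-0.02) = 0.68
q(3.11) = 30.69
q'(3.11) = 31.02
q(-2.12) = -18.72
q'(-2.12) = 24.80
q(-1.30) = -4.36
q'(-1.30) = 11.13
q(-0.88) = -0.77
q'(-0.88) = 6.24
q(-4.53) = -155.45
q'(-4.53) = 96.50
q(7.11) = 420.14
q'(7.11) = 185.31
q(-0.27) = 1.49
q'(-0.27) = 1.68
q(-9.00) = -1102.15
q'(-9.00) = 354.05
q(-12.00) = -2541.49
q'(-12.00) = 617.66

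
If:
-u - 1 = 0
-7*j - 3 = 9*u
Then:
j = 6/7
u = -1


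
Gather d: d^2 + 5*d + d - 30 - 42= d^2 + 6*d - 72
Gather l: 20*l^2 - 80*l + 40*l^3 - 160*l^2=40*l^3 - 140*l^2 - 80*l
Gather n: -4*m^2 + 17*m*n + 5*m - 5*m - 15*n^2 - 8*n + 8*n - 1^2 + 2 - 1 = -4*m^2 + 17*m*n - 15*n^2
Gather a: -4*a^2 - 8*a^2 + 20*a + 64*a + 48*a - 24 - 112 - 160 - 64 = -12*a^2 + 132*a - 360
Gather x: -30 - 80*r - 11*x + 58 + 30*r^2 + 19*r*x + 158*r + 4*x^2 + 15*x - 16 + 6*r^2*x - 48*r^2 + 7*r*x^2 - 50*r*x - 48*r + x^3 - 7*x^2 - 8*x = -18*r^2 + 30*r + x^3 + x^2*(7*r - 3) + x*(6*r^2 - 31*r - 4) + 12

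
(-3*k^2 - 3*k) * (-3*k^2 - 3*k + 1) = 9*k^4 + 18*k^3 + 6*k^2 - 3*k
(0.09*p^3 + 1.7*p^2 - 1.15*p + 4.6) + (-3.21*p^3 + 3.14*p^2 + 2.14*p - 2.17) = -3.12*p^3 + 4.84*p^2 + 0.99*p + 2.43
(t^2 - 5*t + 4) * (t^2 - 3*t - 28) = t^4 - 8*t^3 - 9*t^2 + 128*t - 112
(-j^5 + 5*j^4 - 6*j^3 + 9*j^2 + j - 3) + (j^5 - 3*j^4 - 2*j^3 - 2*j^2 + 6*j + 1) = 2*j^4 - 8*j^3 + 7*j^2 + 7*j - 2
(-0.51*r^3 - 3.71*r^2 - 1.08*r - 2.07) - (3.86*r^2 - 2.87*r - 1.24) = -0.51*r^3 - 7.57*r^2 + 1.79*r - 0.83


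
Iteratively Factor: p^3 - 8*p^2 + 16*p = (p - 4)*(p^2 - 4*p) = p*(p - 4)*(p - 4)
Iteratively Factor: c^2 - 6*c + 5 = (c - 5)*(c - 1)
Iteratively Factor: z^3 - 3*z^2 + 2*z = (z - 2)*(z^2 - z) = (z - 2)*(z - 1)*(z)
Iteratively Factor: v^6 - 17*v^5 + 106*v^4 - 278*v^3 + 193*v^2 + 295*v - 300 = (v - 5)*(v^5 - 12*v^4 + 46*v^3 - 48*v^2 - 47*v + 60) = (v - 5)*(v - 1)*(v^4 - 11*v^3 + 35*v^2 - 13*v - 60) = (v - 5)*(v - 1)*(v + 1)*(v^3 - 12*v^2 + 47*v - 60) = (v - 5)*(v - 4)*(v - 1)*(v + 1)*(v^2 - 8*v + 15) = (v - 5)*(v - 4)*(v - 3)*(v - 1)*(v + 1)*(v - 5)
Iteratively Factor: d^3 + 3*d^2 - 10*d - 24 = (d + 4)*(d^2 - d - 6) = (d - 3)*(d + 4)*(d + 2)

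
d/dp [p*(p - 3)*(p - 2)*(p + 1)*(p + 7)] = 5*p^4 + 12*p^3 - 81*p^2 + 26*p + 42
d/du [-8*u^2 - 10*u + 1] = -16*u - 10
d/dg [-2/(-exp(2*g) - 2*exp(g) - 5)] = -4*(exp(g) + 1)*exp(g)/(exp(2*g) + 2*exp(g) + 5)^2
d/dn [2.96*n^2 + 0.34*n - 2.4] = 5.92*n + 0.34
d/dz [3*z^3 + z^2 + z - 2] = 9*z^2 + 2*z + 1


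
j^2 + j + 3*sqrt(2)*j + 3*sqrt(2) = (j + 1)*(j + 3*sqrt(2))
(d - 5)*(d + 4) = d^2 - d - 20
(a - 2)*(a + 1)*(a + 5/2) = a^3 + 3*a^2/2 - 9*a/2 - 5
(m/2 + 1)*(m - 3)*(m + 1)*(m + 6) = m^4/2 + 3*m^3 - 7*m^2/2 - 24*m - 18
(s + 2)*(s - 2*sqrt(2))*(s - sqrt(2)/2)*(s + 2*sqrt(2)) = s^4 - sqrt(2)*s^3/2 + 2*s^3 - 8*s^2 - sqrt(2)*s^2 - 16*s + 4*sqrt(2)*s + 8*sqrt(2)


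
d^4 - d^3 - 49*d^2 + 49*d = d*(d - 7)*(d - 1)*(d + 7)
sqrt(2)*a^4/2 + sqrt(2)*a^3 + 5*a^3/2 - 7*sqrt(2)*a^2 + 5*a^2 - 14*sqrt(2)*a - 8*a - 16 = (a - 2*sqrt(2))*(a + sqrt(2)/2)*(a + 4*sqrt(2))*(sqrt(2)*a/2 + sqrt(2))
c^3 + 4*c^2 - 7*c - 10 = (c - 2)*(c + 1)*(c + 5)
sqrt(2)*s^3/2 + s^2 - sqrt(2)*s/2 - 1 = (s - 1)*(s + sqrt(2))*(sqrt(2)*s/2 + sqrt(2)/2)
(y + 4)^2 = y^2 + 8*y + 16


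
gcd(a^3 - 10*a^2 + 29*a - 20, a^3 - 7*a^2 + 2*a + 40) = a^2 - 9*a + 20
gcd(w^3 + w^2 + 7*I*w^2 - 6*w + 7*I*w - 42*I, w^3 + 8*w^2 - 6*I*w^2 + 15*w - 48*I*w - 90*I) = w + 3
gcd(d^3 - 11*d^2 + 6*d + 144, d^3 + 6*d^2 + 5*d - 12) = d + 3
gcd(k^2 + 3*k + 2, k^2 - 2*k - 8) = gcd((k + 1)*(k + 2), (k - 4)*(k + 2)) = k + 2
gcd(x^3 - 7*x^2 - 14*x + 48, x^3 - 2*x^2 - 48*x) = x - 8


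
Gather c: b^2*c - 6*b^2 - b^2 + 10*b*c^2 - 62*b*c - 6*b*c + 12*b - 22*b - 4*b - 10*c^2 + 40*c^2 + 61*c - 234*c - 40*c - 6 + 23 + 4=-7*b^2 - 14*b + c^2*(10*b + 30) + c*(b^2 - 68*b - 213) + 21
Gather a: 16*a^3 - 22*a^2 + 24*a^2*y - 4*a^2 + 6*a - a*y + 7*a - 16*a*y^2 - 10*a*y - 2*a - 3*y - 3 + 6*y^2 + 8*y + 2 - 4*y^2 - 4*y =16*a^3 + a^2*(24*y - 26) + a*(-16*y^2 - 11*y + 11) + 2*y^2 + y - 1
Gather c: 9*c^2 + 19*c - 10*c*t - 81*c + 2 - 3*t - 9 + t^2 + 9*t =9*c^2 + c*(-10*t - 62) + t^2 + 6*t - 7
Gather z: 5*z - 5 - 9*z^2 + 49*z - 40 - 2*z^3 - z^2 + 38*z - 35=-2*z^3 - 10*z^2 + 92*z - 80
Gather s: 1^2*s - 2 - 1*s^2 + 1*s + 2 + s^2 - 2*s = 0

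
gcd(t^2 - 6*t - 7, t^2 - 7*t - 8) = t + 1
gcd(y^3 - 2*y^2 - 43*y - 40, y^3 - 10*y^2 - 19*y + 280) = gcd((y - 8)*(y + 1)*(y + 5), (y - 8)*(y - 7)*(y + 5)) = y^2 - 3*y - 40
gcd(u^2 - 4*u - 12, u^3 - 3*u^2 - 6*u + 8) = u + 2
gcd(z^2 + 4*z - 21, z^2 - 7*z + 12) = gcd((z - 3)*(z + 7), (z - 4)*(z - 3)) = z - 3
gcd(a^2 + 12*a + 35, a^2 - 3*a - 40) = a + 5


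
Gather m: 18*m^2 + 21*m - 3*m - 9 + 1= 18*m^2 + 18*m - 8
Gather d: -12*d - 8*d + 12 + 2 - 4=10 - 20*d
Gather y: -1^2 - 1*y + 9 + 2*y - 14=y - 6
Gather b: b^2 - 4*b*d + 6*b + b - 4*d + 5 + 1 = b^2 + b*(7 - 4*d) - 4*d + 6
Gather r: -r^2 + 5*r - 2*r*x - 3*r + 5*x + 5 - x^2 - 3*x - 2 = -r^2 + r*(2 - 2*x) - x^2 + 2*x + 3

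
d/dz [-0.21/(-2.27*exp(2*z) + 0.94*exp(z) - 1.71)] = (0.1974 - 0.9534*exp(z))*exp(z)/(2.27*exp(2*z) - 0.94*exp(z) + 1.71)^2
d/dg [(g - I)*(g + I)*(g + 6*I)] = 3*g^2 + 12*I*g + 1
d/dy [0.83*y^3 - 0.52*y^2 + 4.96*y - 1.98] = 2.49*y^2 - 1.04*y + 4.96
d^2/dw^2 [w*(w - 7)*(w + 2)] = 6*w - 10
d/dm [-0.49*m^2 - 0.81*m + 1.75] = -0.98*m - 0.81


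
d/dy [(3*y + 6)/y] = -6/y^2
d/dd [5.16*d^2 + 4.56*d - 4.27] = 10.32*d + 4.56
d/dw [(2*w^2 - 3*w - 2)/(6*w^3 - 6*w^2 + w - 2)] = 4*(-3*w^4 + 9*w^3 + 5*w^2 - 8*w + 2)/(36*w^6 - 72*w^5 + 48*w^4 - 36*w^3 + 25*w^2 - 4*w + 4)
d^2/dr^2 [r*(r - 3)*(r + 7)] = 6*r + 8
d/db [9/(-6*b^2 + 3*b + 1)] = 27*(4*b - 1)/(-6*b^2 + 3*b + 1)^2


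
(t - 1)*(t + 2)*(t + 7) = t^3 + 8*t^2 + 5*t - 14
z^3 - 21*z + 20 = (z - 4)*(z - 1)*(z + 5)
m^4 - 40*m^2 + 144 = (m - 6)*(m - 2)*(m + 2)*(m + 6)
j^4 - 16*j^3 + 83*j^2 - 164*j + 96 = (j - 8)*(j - 4)*(j - 3)*(j - 1)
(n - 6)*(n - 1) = n^2 - 7*n + 6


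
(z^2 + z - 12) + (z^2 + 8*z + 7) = 2*z^2 + 9*z - 5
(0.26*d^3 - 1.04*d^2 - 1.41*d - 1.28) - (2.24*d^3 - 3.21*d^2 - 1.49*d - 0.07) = -1.98*d^3 + 2.17*d^2 + 0.0800000000000001*d - 1.21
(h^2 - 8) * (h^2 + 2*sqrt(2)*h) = h^4 + 2*sqrt(2)*h^3 - 8*h^2 - 16*sqrt(2)*h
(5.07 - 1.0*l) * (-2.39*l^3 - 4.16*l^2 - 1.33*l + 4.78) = 2.39*l^4 - 7.9573*l^3 - 19.7612*l^2 - 11.5231*l + 24.2346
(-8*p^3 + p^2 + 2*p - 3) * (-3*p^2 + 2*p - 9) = 24*p^5 - 19*p^4 + 68*p^3 + 4*p^2 - 24*p + 27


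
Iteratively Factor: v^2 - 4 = (v + 2)*(v - 2)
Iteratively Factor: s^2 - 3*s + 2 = (s - 2)*(s - 1)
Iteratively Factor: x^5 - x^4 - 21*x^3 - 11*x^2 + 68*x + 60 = (x + 2)*(x^4 - 3*x^3 - 15*x^2 + 19*x + 30) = (x + 2)*(x + 3)*(x^3 - 6*x^2 + 3*x + 10) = (x - 5)*(x + 2)*(x + 3)*(x^2 - x - 2) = (x - 5)*(x - 2)*(x + 2)*(x + 3)*(x + 1)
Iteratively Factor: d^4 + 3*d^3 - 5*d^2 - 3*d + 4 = (d + 4)*(d^3 - d^2 - d + 1) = (d - 1)*(d + 4)*(d^2 - 1) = (d - 1)^2*(d + 4)*(d + 1)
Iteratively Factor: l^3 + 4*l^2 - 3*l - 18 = (l - 2)*(l^2 + 6*l + 9) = (l - 2)*(l + 3)*(l + 3)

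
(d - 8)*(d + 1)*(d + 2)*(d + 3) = d^4 - 2*d^3 - 37*d^2 - 82*d - 48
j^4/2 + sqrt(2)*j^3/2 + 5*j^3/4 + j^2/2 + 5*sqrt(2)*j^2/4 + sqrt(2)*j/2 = j*(j/2 + sqrt(2)/2)*(j + 1/2)*(j + 2)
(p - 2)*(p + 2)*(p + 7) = p^3 + 7*p^2 - 4*p - 28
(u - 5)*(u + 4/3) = u^2 - 11*u/3 - 20/3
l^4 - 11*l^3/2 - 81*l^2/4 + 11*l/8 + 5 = (l - 8)*(l - 1/2)*(l + 1/2)*(l + 5/2)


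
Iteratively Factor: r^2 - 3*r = (r - 3)*(r)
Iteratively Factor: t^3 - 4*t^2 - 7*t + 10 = (t + 2)*(t^2 - 6*t + 5) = (t - 5)*(t + 2)*(t - 1)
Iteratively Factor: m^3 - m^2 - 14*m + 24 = (m + 4)*(m^2 - 5*m + 6) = (m - 3)*(m + 4)*(m - 2)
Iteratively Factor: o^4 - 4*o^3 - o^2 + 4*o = (o - 4)*(o^3 - o) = (o - 4)*(o - 1)*(o^2 + o) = o*(o - 4)*(o - 1)*(o + 1)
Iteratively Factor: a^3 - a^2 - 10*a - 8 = (a + 2)*(a^2 - 3*a - 4) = (a - 4)*(a + 2)*(a + 1)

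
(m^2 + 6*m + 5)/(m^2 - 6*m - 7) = (m + 5)/(m - 7)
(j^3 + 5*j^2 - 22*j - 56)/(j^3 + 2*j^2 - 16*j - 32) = (j + 7)/(j + 4)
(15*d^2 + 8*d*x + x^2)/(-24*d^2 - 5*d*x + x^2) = (5*d + x)/(-8*d + x)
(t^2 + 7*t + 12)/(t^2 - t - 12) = (t + 4)/(t - 4)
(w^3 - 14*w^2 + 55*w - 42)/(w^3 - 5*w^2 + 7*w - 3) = (w^2 - 13*w + 42)/(w^2 - 4*w + 3)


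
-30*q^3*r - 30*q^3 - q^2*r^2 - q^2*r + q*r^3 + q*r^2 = (-6*q + r)*(5*q + r)*(q*r + q)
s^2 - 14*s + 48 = (s - 8)*(s - 6)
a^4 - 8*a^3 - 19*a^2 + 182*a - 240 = (a - 8)*(a - 3)*(a - 2)*(a + 5)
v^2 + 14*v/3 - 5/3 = (v - 1/3)*(v + 5)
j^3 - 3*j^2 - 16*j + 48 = (j - 4)*(j - 3)*(j + 4)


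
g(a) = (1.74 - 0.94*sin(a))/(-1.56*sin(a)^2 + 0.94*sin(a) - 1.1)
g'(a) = (1.74 - 0.94*sin(a))*(3.12*sin(a)*cos(a) - 0.94*cos(a))/(-1.56*sin(a)^2 + 0.94*sin(a) - 1.1)^2 - 0.94*cos(a)/(-1.56*sin(a)^2 + 0.94*sin(a) - 1.1)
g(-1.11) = -0.81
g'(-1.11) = -0.29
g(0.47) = -1.32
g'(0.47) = 1.40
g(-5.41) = -0.79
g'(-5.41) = 1.03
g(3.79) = -1.03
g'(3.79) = 0.70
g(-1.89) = -0.77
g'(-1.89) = 0.19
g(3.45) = -1.32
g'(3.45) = 0.97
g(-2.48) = -1.02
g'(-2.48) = 0.69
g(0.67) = -1.03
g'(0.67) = 1.38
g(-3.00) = -1.48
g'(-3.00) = 0.87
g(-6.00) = -1.54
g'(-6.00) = 0.84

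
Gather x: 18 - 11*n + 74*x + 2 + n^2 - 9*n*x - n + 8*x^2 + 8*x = n^2 - 12*n + 8*x^2 + x*(82 - 9*n) + 20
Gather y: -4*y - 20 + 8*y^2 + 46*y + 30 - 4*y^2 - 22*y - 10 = 4*y^2 + 20*y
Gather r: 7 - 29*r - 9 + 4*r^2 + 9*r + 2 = 4*r^2 - 20*r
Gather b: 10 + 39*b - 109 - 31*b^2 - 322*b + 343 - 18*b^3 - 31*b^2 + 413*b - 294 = -18*b^3 - 62*b^2 + 130*b - 50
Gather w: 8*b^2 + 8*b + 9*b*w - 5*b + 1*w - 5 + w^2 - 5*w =8*b^2 + 3*b + w^2 + w*(9*b - 4) - 5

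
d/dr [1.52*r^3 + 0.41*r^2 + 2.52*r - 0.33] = 4.56*r^2 + 0.82*r + 2.52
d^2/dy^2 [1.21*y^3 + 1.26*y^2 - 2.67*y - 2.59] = 7.26*y + 2.52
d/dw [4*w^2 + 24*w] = 8*w + 24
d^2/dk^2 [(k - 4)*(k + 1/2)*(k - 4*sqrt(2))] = 6*k - 8*sqrt(2) - 7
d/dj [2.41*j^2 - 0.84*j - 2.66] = 4.82*j - 0.84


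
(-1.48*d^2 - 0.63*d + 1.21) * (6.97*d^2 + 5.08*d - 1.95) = -10.3156*d^4 - 11.9095*d^3 + 8.1193*d^2 + 7.3753*d - 2.3595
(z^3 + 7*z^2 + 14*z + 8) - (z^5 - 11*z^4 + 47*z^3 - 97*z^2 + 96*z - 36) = -z^5 + 11*z^4 - 46*z^3 + 104*z^2 - 82*z + 44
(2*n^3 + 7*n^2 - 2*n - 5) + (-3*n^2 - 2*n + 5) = 2*n^3 + 4*n^2 - 4*n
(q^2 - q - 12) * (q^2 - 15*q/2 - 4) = q^4 - 17*q^3/2 - 17*q^2/2 + 94*q + 48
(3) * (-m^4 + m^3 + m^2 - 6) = -3*m^4 + 3*m^3 + 3*m^2 - 18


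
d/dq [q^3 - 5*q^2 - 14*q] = 3*q^2 - 10*q - 14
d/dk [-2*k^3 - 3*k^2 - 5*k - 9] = -6*k^2 - 6*k - 5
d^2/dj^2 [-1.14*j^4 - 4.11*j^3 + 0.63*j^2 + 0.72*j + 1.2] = -13.68*j^2 - 24.66*j + 1.26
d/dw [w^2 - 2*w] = 2*w - 2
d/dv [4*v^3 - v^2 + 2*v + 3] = 12*v^2 - 2*v + 2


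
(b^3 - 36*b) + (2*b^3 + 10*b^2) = 3*b^3 + 10*b^2 - 36*b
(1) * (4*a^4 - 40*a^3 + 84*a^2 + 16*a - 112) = 4*a^4 - 40*a^3 + 84*a^2 + 16*a - 112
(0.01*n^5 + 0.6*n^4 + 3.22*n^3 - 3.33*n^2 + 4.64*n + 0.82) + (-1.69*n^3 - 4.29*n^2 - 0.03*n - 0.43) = 0.01*n^5 + 0.6*n^4 + 1.53*n^3 - 7.62*n^2 + 4.61*n + 0.39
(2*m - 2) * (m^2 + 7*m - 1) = 2*m^3 + 12*m^2 - 16*m + 2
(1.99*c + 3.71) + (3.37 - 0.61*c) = 1.38*c + 7.08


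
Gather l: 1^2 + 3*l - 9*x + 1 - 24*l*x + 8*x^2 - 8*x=l*(3 - 24*x) + 8*x^2 - 17*x + 2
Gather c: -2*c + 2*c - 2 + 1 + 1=0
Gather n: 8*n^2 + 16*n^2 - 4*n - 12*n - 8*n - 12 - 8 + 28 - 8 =24*n^2 - 24*n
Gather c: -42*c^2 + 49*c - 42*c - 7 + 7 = -42*c^2 + 7*c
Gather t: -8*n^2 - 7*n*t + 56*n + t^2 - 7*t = -8*n^2 + 56*n + t^2 + t*(-7*n - 7)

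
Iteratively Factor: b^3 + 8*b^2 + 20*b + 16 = (b + 2)*(b^2 + 6*b + 8) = (b + 2)^2*(b + 4)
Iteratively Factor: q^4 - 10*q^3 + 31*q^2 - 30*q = (q - 3)*(q^3 - 7*q^2 + 10*q) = q*(q - 3)*(q^2 - 7*q + 10) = q*(q - 3)*(q - 2)*(q - 5)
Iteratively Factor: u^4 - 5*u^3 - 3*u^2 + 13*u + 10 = (u - 2)*(u^3 - 3*u^2 - 9*u - 5) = (u - 2)*(u + 1)*(u^2 - 4*u - 5) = (u - 2)*(u + 1)^2*(u - 5)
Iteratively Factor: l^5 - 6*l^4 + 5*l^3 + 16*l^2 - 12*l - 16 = (l - 2)*(l^4 - 4*l^3 - 3*l^2 + 10*l + 8) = (l - 2)*(l + 1)*(l^3 - 5*l^2 + 2*l + 8) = (l - 2)^2*(l + 1)*(l^2 - 3*l - 4) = (l - 4)*(l - 2)^2*(l + 1)*(l + 1)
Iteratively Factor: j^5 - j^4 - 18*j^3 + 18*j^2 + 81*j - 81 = (j - 3)*(j^4 + 2*j^3 - 12*j^2 - 18*j + 27) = (j - 3)^2*(j^3 + 5*j^2 + 3*j - 9) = (j - 3)^2*(j + 3)*(j^2 + 2*j - 3) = (j - 3)^2*(j + 3)^2*(j - 1)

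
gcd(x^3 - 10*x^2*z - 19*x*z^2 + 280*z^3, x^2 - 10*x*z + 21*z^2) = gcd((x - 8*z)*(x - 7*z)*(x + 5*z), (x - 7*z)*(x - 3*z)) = x - 7*z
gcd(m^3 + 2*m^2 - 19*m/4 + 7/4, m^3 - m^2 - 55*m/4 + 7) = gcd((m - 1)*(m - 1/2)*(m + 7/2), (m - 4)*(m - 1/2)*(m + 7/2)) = m^2 + 3*m - 7/4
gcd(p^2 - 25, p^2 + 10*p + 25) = p + 5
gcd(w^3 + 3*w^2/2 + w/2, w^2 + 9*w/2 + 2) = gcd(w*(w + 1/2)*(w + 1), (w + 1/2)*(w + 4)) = w + 1/2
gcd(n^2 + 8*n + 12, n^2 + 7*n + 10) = n + 2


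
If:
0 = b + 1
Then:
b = -1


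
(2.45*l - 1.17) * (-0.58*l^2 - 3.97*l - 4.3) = -1.421*l^3 - 9.0479*l^2 - 5.8901*l + 5.031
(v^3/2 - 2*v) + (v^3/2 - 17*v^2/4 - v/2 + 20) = v^3 - 17*v^2/4 - 5*v/2 + 20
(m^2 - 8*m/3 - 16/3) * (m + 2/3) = m^3 - 2*m^2 - 64*m/9 - 32/9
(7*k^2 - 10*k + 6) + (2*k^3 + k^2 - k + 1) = 2*k^3 + 8*k^2 - 11*k + 7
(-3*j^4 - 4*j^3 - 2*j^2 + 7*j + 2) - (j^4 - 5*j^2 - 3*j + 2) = -4*j^4 - 4*j^3 + 3*j^2 + 10*j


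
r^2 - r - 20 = (r - 5)*(r + 4)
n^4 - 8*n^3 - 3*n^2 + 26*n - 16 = (n - 8)*(n - 1)^2*(n + 2)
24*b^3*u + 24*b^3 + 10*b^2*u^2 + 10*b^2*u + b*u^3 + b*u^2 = (4*b + u)*(6*b + u)*(b*u + b)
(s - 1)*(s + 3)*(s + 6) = s^3 + 8*s^2 + 9*s - 18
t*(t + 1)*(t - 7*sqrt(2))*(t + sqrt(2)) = t^4 - 6*sqrt(2)*t^3 + t^3 - 14*t^2 - 6*sqrt(2)*t^2 - 14*t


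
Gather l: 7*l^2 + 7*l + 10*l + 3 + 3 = 7*l^2 + 17*l + 6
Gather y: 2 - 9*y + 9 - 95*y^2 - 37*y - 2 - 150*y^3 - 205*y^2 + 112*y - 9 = -150*y^3 - 300*y^2 + 66*y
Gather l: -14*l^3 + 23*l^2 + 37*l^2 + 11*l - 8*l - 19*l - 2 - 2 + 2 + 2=-14*l^3 + 60*l^2 - 16*l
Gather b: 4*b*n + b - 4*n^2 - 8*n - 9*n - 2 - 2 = b*(4*n + 1) - 4*n^2 - 17*n - 4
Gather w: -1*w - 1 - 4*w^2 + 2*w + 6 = -4*w^2 + w + 5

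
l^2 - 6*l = l*(l - 6)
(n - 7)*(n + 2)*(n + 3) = n^3 - 2*n^2 - 29*n - 42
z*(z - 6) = z^2 - 6*z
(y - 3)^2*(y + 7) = y^3 + y^2 - 33*y + 63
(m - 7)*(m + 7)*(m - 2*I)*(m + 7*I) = m^4 + 5*I*m^3 - 35*m^2 - 245*I*m - 686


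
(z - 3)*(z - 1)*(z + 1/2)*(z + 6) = z^4 + 5*z^3/2 - 20*z^2 + 15*z/2 + 9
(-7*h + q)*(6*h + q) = -42*h^2 - h*q + q^2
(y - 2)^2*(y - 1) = y^3 - 5*y^2 + 8*y - 4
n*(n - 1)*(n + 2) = n^3 + n^2 - 2*n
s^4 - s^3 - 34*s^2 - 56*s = s*(s - 7)*(s + 2)*(s + 4)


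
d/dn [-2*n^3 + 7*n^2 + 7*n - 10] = -6*n^2 + 14*n + 7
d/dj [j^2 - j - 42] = 2*j - 1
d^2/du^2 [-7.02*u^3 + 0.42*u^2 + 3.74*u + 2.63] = 0.84 - 42.12*u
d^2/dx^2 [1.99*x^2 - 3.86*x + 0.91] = 3.98000000000000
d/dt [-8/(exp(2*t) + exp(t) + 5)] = (16*exp(t) + 8)*exp(t)/(exp(2*t) + exp(t) + 5)^2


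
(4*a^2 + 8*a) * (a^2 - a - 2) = 4*a^4 + 4*a^3 - 16*a^2 - 16*a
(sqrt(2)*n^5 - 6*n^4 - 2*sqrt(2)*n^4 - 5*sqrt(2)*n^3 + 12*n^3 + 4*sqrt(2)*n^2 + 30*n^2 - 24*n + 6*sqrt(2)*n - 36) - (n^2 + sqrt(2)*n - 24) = sqrt(2)*n^5 - 6*n^4 - 2*sqrt(2)*n^4 - 5*sqrt(2)*n^3 + 12*n^3 + 4*sqrt(2)*n^2 + 29*n^2 - 24*n + 5*sqrt(2)*n - 12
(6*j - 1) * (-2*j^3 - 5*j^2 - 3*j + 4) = -12*j^4 - 28*j^3 - 13*j^2 + 27*j - 4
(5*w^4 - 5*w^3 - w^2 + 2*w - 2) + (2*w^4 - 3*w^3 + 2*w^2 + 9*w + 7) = 7*w^4 - 8*w^3 + w^2 + 11*w + 5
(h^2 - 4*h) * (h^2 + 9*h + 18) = h^4 + 5*h^3 - 18*h^2 - 72*h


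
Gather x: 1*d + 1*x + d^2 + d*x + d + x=d^2 + 2*d + x*(d + 2)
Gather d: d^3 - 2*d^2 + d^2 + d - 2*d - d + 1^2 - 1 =d^3 - d^2 - 2*d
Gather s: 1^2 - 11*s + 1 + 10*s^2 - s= 10*s^2 - 12*s + 2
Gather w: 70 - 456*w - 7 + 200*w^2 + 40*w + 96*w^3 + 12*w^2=96*w^3 + 212*w^2 - 416*w + 63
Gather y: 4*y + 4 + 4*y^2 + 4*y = 4*y^2 + 8*y + 4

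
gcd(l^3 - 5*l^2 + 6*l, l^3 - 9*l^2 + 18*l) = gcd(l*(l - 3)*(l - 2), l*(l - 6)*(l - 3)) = l^2 - 3*l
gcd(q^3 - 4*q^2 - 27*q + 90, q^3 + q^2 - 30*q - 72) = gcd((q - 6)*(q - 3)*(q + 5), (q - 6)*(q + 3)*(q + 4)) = q - 6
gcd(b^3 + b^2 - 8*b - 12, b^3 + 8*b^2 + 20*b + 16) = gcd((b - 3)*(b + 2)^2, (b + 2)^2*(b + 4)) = b^2 + 4*b + 4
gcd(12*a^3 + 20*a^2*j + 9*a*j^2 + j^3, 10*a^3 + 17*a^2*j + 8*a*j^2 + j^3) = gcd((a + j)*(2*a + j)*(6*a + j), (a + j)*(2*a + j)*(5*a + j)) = 2*a^2 + 3*a*j + j^2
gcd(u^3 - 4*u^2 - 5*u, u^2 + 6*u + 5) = u + 1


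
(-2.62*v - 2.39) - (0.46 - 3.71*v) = 1.09*v - 2.85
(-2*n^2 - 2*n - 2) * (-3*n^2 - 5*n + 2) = 6*n^4 + 16*n^3 + 12*n^2 + 6*n - 4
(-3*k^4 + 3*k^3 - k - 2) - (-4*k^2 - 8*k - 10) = -3*k^4 + 3*k^3 + 4*k^2 + 7*k + 8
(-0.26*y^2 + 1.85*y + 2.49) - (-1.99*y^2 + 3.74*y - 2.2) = 1.73*y^2 - 1.89*y + 4.69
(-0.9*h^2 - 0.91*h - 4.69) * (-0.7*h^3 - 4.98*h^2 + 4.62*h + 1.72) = 0.63*h^5 + 5.119*h^4 + 3.6568*h^3 + 17.604*h^2 - 23.233*h - 8.0668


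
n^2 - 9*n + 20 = (n - 5)*(n - 4)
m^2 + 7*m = m*(m + 7)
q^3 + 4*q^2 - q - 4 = (q - 1)*(q + 1)*(q + 4)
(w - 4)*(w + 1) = w^2 - 3*w - 4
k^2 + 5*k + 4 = (k + 1)*(k + 4)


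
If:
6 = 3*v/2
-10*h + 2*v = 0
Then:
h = 4/5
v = 4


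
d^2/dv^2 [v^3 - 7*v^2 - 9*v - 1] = 6*v - 14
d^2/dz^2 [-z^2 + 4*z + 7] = -2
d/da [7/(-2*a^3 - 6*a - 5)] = 42*(a^2 + 1)/(2*a^3 + 6*a + 5)^2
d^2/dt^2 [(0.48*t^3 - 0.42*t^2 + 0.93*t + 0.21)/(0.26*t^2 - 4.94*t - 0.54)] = (-5.55111512312578e-17*t^5 + 22.60908*t^3 + 7.41405599999999*t^2 + 0.00489599999999513*t + 5.1018)/(0.017576*t^6 - 1.001832*t^5 + 18.925296*t^4 - 116.392328*t^3 - 39.306384*t^2 - 4.321512*t - 0.157464)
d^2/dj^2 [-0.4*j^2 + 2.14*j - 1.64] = -0.800000000000000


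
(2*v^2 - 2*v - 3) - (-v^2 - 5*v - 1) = 3*v^2 + 3*v - 2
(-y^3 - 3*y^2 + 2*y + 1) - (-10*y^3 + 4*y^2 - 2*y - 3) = 9*y^3 - 7*y^2 + 4*y + 4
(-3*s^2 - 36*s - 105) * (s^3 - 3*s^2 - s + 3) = -3*s^5 - 27*s^4 + 6*s^3 + 342*s^2 - 3*s - 315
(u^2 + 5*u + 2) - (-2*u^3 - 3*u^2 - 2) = 2*u^3 + 4*u^2 + 5*u + 4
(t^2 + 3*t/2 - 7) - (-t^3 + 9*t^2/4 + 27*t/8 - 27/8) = t^3 - 5*t^2/4 - 15*t/8 - 29/8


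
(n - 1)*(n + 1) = n^2 - 1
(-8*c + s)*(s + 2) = -8*c*s - 16*c + s^2 + 2*s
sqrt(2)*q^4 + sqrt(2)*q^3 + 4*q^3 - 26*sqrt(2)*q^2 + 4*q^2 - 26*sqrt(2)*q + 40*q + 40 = (q - 2*sqrt(2))*(q - sqrt(2))*(q + 5*sqrt(2))*(sqrt(2)*q + sqrt(2))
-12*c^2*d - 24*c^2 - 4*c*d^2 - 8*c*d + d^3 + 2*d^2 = (-6*c + d)*(2*c + d)*(d + 2)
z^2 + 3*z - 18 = (z - 3)*(z + 6)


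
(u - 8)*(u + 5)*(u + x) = u^3 + u^2*x - 3*u^2 - 3*u*x - 40*u - 40*x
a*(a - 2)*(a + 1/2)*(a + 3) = a^4 + 3*a^3/2 - 11*a^2/2 - 3*a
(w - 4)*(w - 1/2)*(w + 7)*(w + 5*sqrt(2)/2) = w^4 + 5*w^3/2 + 5*sqrt(2)*w^3/2 - 59*w^2/2 + 25*sqrt(2)*w^2/4 - 295*sqrt(2)*w/4 + 14*w + 35*sqrt(2)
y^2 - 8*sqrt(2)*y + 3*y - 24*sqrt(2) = (y + 3)*(y - 8*sqrt(2))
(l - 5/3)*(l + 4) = l^2 + 7*l/3 - 20/3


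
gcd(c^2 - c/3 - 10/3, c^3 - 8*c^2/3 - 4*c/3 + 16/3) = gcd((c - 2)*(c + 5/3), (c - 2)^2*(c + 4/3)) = c - 2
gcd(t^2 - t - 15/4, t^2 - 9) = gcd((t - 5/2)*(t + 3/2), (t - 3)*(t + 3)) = 1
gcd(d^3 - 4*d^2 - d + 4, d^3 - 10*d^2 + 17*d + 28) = d^2 - 3*d - 4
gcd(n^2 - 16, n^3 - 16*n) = n^2 - 16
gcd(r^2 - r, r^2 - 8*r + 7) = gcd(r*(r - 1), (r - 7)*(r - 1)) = r - 1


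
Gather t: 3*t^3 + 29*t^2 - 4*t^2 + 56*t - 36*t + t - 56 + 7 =3*t^3 + 25*t^2 + 21*t - 49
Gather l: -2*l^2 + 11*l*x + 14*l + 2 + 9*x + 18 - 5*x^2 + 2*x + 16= -2*l^2 + l*(11*x + 14) - 5*x^2 + 11*x + 36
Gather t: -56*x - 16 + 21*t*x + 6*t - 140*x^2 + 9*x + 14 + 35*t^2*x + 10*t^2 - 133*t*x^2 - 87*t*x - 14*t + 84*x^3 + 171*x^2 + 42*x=t^2*(35*x + 10) + t*(-133*x^2 - 66*x - 8) + 84*x^3 + 31*x^2 - 5*x - 2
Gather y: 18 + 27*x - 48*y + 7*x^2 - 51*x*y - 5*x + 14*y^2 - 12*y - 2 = 7*x^2 + 22*x + 14*y^2 + y*(-51*x - 60) + 16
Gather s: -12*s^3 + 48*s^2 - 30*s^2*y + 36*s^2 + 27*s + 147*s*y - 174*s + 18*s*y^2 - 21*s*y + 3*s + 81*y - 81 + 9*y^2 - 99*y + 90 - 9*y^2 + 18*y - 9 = -12*s^3 + s^2*(84 - 30*y) + s*(18*y^2 + 126*y - 144)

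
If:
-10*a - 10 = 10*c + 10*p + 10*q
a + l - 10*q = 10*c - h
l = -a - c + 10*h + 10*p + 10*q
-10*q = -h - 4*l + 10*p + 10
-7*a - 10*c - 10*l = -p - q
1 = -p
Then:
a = -593/7480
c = 1/220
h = 201/220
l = -311/7480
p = -1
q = 559/7480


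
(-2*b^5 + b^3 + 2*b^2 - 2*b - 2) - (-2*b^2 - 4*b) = -2*b^5 + b^3 + 4*b^2 + 2*b - 2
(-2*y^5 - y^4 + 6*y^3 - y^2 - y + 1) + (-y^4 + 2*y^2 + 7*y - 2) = -2*y^5 - 2*y^4 + 6*y^3 + y^2 + 6*y - 1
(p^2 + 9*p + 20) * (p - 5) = p^3 + 4*p^2 - 25*p - 100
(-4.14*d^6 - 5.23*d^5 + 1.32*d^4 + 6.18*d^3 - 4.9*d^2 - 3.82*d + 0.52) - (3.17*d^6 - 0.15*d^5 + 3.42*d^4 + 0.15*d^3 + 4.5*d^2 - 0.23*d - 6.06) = -7.31*d^6 - 5.08*d^5 - 2.1*d^4 + 6.03*d^3 - 9.4*d^2 - 3.59*d + 6.58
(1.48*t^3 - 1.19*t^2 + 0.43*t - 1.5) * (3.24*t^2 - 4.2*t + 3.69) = 4.7952*t^5 - 10.0716*t^4 + 11.8524*t^3 - 11.0571*t^2 + 7.8867*t - 5.535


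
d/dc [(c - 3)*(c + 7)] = 2*c + 4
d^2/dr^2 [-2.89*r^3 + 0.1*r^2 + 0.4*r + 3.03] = 0.2 - 17.34*r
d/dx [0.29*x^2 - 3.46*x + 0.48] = 0.58*x - 3.46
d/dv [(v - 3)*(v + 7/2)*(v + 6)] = 3*v^2 + 13*v - 15/2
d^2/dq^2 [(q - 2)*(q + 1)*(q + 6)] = 6*q + 10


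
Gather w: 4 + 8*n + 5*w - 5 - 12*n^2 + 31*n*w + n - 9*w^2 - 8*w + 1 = -12*n^2 + 9*n - 9*w^2 + w*(31*n - 3)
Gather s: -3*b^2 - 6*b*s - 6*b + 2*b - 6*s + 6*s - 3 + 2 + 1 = -3*b^2 - 6*b*s - 4*b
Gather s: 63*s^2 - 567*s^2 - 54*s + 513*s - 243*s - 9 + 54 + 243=-504*s^2 + 216*s + 288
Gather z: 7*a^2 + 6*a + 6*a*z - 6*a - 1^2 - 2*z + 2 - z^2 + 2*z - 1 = 7*a^2 + 6*a*z - z^2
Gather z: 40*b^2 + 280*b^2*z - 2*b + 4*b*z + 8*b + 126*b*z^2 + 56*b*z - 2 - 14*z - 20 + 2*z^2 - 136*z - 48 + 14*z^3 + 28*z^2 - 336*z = 40*b^2 + 6*b + 14*z^3 + z^2*(126*b + 30) + z*(280*b^2 + 60*b - 486) - 70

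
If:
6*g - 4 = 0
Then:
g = 2/3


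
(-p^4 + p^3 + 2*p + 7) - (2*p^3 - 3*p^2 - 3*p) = -p^4 - p^3 + 3*p^2 + 5*p + 7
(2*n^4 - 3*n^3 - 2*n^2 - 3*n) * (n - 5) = 2*n^5 - 13*n^4 + 13*n^3 + 7*n^2 + 15*n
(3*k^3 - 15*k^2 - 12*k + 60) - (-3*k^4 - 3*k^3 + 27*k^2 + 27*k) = 3*k^4 + 6*k^3 - 42*k^2 - 39*k + 60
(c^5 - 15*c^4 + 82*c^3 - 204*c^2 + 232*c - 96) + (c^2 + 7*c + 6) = c^5 - 15*c^4 + 82*c^3 - 203*c^2 + 239*c - 90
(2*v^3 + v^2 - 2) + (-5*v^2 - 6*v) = 2*v^3 - 4*v^2 - 6*v - 2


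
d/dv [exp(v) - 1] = exp(v)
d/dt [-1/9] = 0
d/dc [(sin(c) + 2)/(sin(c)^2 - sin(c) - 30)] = (-4*sin(c) + cos(c)^2 - 29)*cos(c)/(sin(c) + cos(c)^2 + 29)^2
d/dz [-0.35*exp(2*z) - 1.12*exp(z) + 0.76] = (-0.7*exp(z) - 1.12)*exp(z)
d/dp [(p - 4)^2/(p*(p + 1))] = (9*p^2 - 32*p - 16)/(p^2*(p^2 + 2*p + 1))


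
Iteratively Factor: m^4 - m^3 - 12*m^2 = (m + 3)*(m^3 - 4*m^2) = m*(m + 3)*(m^2 - 4*m) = m*(m - 4)*(m + 3)*(m)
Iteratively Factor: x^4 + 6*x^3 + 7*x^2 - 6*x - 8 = (x + 2)*(x^3 + 4*x^2 - x - 4) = (x - 1)*(x + 2)*(x^2 + 5*x + 4) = (x - 1)*(x + 1)*(x + 2)*(x + 4)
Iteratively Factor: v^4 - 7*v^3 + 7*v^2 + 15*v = (v - 3)*(v^3 - 4*v^2 - 5*v) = v*(v - 3)*(v^2 - 4*v - 5) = v*(v - 3)*(v + 1)*(v - 5)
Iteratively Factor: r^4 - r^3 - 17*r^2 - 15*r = (r - 5)*(r^3 + 4*r^2 + 3*r) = (r - 5)*(r + 1)*(r^2 + 3*r) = r*(r - 5)*(r + 1)*(r + 3)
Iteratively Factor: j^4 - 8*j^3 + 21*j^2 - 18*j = (j)*(j^3 - 8*j^2 + 21*j - 18) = j*(j - 2)*(j^2 - 6*j + 9) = j*(j - 3)*(j - 2)*(j - 3)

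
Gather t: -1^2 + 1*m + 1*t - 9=m + t - 10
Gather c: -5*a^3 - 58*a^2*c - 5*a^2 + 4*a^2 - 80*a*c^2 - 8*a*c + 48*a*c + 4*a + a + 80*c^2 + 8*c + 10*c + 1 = -5*a^3 - a^2 + 5*a + c^2*(80 - 80*a) + c*(-58*a^2 + 40*a + 18) + 1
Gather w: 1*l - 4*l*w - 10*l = -4*l*w - 9*l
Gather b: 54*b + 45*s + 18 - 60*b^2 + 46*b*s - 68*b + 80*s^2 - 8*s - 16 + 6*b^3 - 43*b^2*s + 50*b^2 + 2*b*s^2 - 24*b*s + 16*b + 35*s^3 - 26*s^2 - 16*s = 6*b^3 + b^2*(-43*s - 10) + b*(2*s^2 + 22*s + 2) + 35*s^3 + 54*s^2 + 21*s + 2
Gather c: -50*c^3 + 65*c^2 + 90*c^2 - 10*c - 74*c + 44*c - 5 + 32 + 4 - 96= -50*c^3 + 155*c^2 - 40*c - 65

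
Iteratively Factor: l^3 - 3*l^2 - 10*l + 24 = (l + 3)*(l^2 - 6*l + 8) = (l - 2)*(l + 3)*(l - 4)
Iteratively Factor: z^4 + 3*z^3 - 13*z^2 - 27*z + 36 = (z - 3)*(z^3 + 6*z^2 + 5*z - 12) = (z - 3)*(z + 3)*(z^2 + 3*z - 4) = (z - 3)*(z + 3)*(z + 4)*(z - 1)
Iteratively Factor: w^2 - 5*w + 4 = (w - 4)*(w - 1)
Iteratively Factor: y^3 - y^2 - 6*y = (y)*(y^2 - y - 6) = y*(y + 2)*(y - 3)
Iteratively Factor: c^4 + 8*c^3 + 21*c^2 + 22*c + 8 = (c + 2)*(c^3 + 6*c^2 + 9*c + 4) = (c + 1)*(c + 2)*(c^2 + 5*c + 4) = (c + 1)^2*(c + 2)*(c + 4)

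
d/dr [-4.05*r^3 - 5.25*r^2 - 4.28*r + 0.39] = -12.15*r^2 - 10.5*r - 4.28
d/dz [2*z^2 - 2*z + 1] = 4*z - 2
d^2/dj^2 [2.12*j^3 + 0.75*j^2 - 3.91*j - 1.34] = 12.72*j + 1.5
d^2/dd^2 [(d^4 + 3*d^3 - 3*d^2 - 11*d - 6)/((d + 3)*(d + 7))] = 2*(d^3 + 21*d^2 + 147*d + 19)/(d^3 + 21*d^2 + 147*d + 343)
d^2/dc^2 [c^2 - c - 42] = 2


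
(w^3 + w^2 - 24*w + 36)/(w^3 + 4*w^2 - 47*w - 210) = (w^2 - 5*w + 6)/(w^2 - 2*w - 35)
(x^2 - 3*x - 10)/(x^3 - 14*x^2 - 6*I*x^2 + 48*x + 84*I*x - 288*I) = (x^2 - 3*x - 10)/(x^3 + x^2*(-14 - 6*I) + x*(48 + 84*I) - 288*I)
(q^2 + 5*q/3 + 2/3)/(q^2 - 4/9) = 3*(q + 1)/(3*q - 2)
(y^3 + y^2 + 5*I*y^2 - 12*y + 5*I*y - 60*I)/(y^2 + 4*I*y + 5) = (y^2 + y - 12)/(y - I)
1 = 1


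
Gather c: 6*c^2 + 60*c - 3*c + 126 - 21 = 6*c^2 + 57*c + 105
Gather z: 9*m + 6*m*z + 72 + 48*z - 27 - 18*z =9*m + z*(6*m + 30) + 45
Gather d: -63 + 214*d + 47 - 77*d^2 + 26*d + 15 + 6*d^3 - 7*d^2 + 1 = 6*d^3 - 84*d^2 + 240*d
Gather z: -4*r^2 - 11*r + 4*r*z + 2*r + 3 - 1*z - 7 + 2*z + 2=-4*r^2 - 9*r + z*(4*r + 1) - 2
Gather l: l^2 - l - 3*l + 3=l^2 - 4*l + 3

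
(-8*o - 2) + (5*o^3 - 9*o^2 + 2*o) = 5*o^3 - 9*o^2 - 6*o - 2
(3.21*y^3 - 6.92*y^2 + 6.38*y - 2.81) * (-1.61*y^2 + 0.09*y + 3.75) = -5.1681*y^5 + 11.4301*y^4 + 1.1429*y^3 - 20.8517*y^2 + 23.6721*y - 10.5375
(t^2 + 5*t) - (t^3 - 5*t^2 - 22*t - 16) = -t^3 + 6*t^2 + 27*t + 16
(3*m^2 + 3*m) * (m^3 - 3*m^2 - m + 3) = 3*m^5 - 6*m^4 - 12*m^3 + 6*m^2 + 9*m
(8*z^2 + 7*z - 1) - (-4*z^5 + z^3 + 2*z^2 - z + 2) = 4*z^5 - z^3 + 6*z^2 + 8*z - 3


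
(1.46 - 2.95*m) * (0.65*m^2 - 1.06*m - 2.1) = -1.9175*m^3 + 4.076*m^2 + 4.6474*m - 3.066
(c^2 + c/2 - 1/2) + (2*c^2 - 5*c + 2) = 3*c^2 - 9*c/2 + 3/2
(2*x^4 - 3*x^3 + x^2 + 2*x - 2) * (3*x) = 6*x^5 - 9*x^4 + 3*x^3 + 6*x^2 - 6*x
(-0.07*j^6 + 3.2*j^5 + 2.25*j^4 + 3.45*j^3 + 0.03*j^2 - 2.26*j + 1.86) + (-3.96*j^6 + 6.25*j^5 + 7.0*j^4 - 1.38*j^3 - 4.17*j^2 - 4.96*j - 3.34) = -4.03*j^6 + 9.45*j^5 + 9.25*j^4 + 2.07*j^3 - 4.14*j^2 - 7.22*j - 1.48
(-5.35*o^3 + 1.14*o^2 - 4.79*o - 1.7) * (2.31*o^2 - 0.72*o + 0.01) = -12.3585*o^5 + 6.4854*o^4 - 11.9392*o^3 - 0.4668*o^2 + 1.1761*o - 0.017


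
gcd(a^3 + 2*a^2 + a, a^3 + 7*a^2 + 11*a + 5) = a^2 + 2*a + 1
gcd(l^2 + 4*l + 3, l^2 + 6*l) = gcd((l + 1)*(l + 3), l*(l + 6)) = 1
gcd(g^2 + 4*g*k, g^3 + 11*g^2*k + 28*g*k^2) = g^2 + 4*g*k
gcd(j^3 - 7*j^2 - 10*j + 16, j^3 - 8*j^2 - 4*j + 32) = j^2 - 6*j - 16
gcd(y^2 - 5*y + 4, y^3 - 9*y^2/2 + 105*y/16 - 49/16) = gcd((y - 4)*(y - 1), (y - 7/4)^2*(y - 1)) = y - 1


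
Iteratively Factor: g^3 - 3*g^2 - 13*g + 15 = (g - 5)*(g^2 + 2*g - 3) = (g - 5)*(g + 3)*(g - 1)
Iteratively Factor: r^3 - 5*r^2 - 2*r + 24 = (r - 3)*(r^2 - 2*r - 8) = (r - 4)*(r - 3)*(r + 2)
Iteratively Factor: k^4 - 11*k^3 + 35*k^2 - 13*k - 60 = (k + 1)*(k^3 - 12*k^2 + 47*k - 60) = (k - 4)*(k + 1)*(k^2 - 8*k + 15) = (k - 4)*(k - 3)*(k + 1)*(k - 5)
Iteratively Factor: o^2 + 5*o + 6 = (o + 3)*(o + 2)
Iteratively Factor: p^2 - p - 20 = (p - 5)*(p + 4)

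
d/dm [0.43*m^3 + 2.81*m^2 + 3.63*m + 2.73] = 1.29*m^2 + 5.62*m + 3.63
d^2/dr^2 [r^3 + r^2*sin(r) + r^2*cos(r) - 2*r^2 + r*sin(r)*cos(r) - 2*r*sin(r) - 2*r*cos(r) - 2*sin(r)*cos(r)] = -sqrt(2)*r^2*sin(r + pi/4) - 2*r*sin(r) - 2*r*sin(2*r) + 6*r*cos(r) + 6*r + 6*sin(r) + 4*sin(2*r) - 2*cos(r) + 2*cos(2*r) - 4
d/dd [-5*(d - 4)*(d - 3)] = 35 - 10*d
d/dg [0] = 0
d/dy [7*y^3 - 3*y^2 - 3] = 3*y*(7*y - 2)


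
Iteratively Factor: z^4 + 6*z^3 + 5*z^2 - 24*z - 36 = (z + 3)*(z^3 + 3*z^2 - 4*z - 12) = (z - 2)*(z + 3)*(z^2 + 5*z + 6) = (z - 2)*(z + 3)^2*(z + 2)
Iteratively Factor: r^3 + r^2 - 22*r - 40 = (r + 4)*(r^2 - 3*r - 10) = (r - 5)*(r + 4)*(r + 2)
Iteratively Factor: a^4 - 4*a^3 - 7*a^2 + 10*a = (a - 5)*(a^3 + a^2 - 2*a) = (a - 5)*(a + 2)*(a^2 - a) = (a - 5)*(a - 1)*(a + 2)*(a)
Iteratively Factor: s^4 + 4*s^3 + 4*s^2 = (s)*(s^3 + 4*s^2 + 4*s) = s*(s + 2)*(s^2 + 2*s) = s*(s + 2)^2*(s)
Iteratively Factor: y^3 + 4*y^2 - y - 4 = (y - 1)*(y^2 + 5*y + 4) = (y - 1)*(y + 1)*(y + 4)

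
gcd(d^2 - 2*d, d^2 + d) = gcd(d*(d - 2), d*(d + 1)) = d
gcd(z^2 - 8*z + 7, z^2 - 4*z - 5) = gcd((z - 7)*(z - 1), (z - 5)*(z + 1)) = 1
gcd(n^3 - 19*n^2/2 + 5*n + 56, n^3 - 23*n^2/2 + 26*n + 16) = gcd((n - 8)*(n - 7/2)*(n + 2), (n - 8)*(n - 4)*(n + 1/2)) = n - 8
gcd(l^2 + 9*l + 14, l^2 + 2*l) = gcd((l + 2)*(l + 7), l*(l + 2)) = l + 2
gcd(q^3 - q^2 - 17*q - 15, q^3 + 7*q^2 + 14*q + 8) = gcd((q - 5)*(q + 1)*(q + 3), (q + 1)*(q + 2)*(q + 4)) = q + 1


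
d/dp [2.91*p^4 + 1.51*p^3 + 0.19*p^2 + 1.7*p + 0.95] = 11.64*p^3 + 4.53*p^2 + 0.38*p + 1.7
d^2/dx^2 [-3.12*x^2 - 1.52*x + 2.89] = -6.24000000000000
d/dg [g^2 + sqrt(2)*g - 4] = 2*g + sqrt(2)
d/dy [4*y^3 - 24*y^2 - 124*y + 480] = 12*y^2 - 48*y - 124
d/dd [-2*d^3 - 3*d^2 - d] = -6*d^2 - 6*d - 1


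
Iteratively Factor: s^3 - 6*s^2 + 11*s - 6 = (s - 2)*(s^2 - 4*s + 3) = (s - 2)*(s - 1)*(s - 3)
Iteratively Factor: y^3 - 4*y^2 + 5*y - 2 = (y - 1)*(y^2 - 3*y + 2) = (y - 2)*(y - 1)*(y - 1)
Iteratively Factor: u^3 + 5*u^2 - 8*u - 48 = (u - 3)*(u^2 + 8*u + 16) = (u - 3)*(u + 4)*(u + 4)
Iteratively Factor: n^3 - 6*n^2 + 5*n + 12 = (n + 1)*(n^2 - 7*n + 12) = (n - 3)*(n + 1)*(n - 4)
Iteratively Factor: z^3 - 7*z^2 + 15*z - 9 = (z - 3)*(z^2 - 4*z + 3) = (z - 3)^2*(z - 1)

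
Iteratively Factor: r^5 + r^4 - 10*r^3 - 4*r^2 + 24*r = (r)*(r^4 + r^3 - 10*r^2 - 4*r + 24) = r*(r - 2)*(r^3 + 3*r^2 - 4*r - 12) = r*(r - 2)*(r + 3)*(r^2 - 4) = r*(r - 2)^2*(r + 3)*(r + 2)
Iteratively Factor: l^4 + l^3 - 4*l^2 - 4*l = (l + 2)*(l^3 - l^2 - 2*l) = (l + 1)*(l + 2)*(l^2 - 2*l) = (l - 2)*(l + 1)*(l + 2)*(l)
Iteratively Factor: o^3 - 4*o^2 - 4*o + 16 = (o - 2)*(o^2 - 2*o - 8) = (o - 2)*(o + 2)*(o - 4)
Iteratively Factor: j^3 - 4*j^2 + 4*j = (j)*(j^2 - 4*j + 4) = j*(j - 2)*(j - 2)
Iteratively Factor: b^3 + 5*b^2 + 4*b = (b + 1)*(b^2 + 4*b) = b*(b + 1)*(b + 4)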